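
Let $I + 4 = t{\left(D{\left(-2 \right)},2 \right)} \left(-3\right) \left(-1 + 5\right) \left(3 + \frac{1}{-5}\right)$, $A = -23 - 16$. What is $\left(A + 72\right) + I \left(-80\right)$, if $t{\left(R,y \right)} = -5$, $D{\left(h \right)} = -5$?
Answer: $-13087$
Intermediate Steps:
$A = -39$
$I = 164$ ($I = -4 + \left(-5\right) \left(-3\right) \left(-1 + 5\right) \left(3 + \frac{1}{-5}\right) = -4 + 15 \cdot 4 \left(3 - \frac{1}{5}\right) = -4 + 15 \cdot 4 \cdot \frac{14}{5} = -4 + 15 \cdot \frac{56}{5} = -4 + 168 = 164$)
$\left(A + 72\right) + I \left(-80\right) = \left(-39 + 72\right) + 164 \left(-80\right) = 33 - 13120 = -13087$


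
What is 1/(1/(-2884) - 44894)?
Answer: -2884/129474297 ≈ -2.2275e-5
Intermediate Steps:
1/(1/(-2884) - 44894) = 1/(-1/2884 - 44894) = 1/(-129474297/2884) = -2884/129474297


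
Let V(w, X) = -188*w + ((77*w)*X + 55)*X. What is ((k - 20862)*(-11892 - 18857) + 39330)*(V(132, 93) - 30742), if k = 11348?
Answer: 25705958645030788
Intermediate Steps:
V(w, X) = -188*w + X*(55 + 77*X*w) (V(w, X) = -188*w + (77*X*w + 55)*X = -188*w + (55 + 77*X*w)*X = -188*w + X*(55 + 77*X*w))
((k - 20862)*(-11892 - 18857) + 39330)*(V(132, 93) - 30742) = ((11348 - 20862)*(-11892 - 18857) + 39330)*((-188*132 + 55*93 + 77*132*93²) - 30742) = (-9514*(-30749) + 39330)*((-24816 + 5115 + 77*132*8649) - 30742) = (292545986 + 39330)*((-24816 + 5115 + 87908436) - 30742) = 292585316*(87888735 - 30742) = 292585316*87857993 = 25705958645030788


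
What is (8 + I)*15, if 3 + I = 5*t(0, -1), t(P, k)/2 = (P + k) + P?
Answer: -75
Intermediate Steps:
t(P, k) = 2*k + 4*P (t(P, k) = 2*((P + k) + P) = 2*(k + 2*P) = 2*k + 4*P)
I = -13 (I = -3 + 5*(2*(-1) + 4*0) = -3 + 5*(-2 + 0) = -3 + 5*(-2) = -3 - 10 = -13)
(8 + I)*15 = (8 - 13)*15 = -5*15 = -75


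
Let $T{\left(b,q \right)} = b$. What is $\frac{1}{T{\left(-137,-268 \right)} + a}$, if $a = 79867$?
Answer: $\frac{1}{79730} \approx 1.2542 \cdot 10^{-5}$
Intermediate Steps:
$\frac{1}{T{\left(-137,-268 \right)} + a} = \frac{1}{-137 + 79867} = \frac{1}{79730}$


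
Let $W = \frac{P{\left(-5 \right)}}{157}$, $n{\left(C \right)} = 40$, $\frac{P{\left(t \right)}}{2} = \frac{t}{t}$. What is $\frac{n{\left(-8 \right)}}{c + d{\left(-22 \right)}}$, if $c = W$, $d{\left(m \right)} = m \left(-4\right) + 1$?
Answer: $\frac{1256}{2795} \approx 0.44937$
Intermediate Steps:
$P{\left(t \right)} = 2$ ($P{\left(t \right)} = 2 \frac{t}{t} = 2 \cdot 1 = 2$)
$d{\left(m \right)} = 1 - 4 m$ ($d{\left(m \right)} = - 4 m + 1 = 1 - 4 m$)
$W = \frac{2}{157} \approx 0.012739$
$c = \frac{2}{157} \approx 0.012739$
$\frac{n{\left(-8 \right)}}{c + d{\left(-22 \right)}} = \frac{40}{\frac{2}{157} + \left(1 - -88\right)} = \frac{40}{\frac{2}{157} + \left(1 + 88\right)} = \frac{40}{\frac{2}{157} + 89} = \frac{40}{\frac{13975}{157}} = 40 \cdot \frac{157}{13975} = \frac{1256}{2795}$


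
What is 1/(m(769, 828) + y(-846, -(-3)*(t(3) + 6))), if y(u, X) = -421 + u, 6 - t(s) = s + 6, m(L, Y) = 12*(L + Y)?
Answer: 1/17897 ≈ 5.5875e-5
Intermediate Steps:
m(L, Y) = 12*L + 12*Y
t(s) = -s (t(s) = 6 - (s + 6) = 6 - (6 + s) = 6 + (-6 - s) = -s)
1/(m(769, 828) + y(-846, -(-3)*(t(3) + 6))) = 1/((12*769 + 12*828) + (-421 - 846)) = 1/((9228 + 9936) - 1267) = 1/(19164 - 1267) = 1/17897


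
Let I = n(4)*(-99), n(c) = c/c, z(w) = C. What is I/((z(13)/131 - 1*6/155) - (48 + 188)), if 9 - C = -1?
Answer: 670065/1597072 ≈ 0.41956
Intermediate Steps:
C = 10 (C = 9 - 1*(-1) = 9 + 1 = 10)
z(w) = 10
n(c) = 1
I = -99 (I = 1*(-99) = -99)
I/((z(13)/131 - 1*6/155) - (48 + 188)) = -99/((10/131 - 1*6/155) - (48 + 188)) = -99/((10*(1/131) - 6*1/155) - 1*236) = -99/((10/131 - 6/155) - 236) = -99/(764/20305 - 236) = -99/(-4791216/20305) = -99*(-20305/4791216) = 670065/1597072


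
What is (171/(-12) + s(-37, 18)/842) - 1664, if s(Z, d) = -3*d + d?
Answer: -2826245/1684 ≈ -1678.3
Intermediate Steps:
s(Z, d) = -2*d
(171/(-12) + s(-37, 18)/842) - 1664 = (171/(-12) - 2*18/842) - 1664 = (171*(-1/12) - 36*1/842) - 1664 = (-57/4 - 18/421) - 1664 = -24069/1684 - 1664 = -2826245/1684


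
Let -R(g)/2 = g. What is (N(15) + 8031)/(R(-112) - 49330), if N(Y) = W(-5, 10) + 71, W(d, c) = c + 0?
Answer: -4056/24553 ≈ -0.16519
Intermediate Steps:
W(d, c) = c
R(g) = -2*g
N(Y) = 81 (N(Y) = 10 + 71 = 81)
(N(15) + 8031)/(R(-112) - 49330) = (81 + 8031)/(-2*(-112) - 49330) = 8112/(224 - 49330) = 8112/(-49106) = 8112*(-1/49106) = -4056/24553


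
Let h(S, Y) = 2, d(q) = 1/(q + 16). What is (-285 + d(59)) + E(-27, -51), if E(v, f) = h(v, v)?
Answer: -21224/75 ≈ -282.99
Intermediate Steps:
d(q) = 1/(16 + q)
E(v, f) = 2
(-285 + d(59)) + E(-27, -51) = (-285 + 1/(16 + 59)) + 2 = (-285 + 1/75) + 2 = -21374/75 + 2 = -21224/75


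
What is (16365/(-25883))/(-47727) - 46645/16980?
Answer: -1280469499561/466126636404 ≈ -2.7470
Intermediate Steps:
(16365/(-25883))/(-47727) - 46645/16980 = (16365*(-1/25883))*(-1/47727) - 46645*1/16980 = -16365/25883*(-1/47727) - 9329/3396 = 5455/411772647 - 9329/3396 = -1280469499561/466126636404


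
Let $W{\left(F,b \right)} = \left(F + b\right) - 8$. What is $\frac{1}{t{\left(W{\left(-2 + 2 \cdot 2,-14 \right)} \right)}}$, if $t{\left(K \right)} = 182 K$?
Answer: $- \frac{1}{3640} \approx -0.00027473$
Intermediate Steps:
$W{\left(F,b \right)} = -8 + F + b$
$\frac{1}{t{\left(W{\left(-2 + 2 \cdot 2,-14 \right)} \right)}} = \frac{1}{182 \left(-8 + \left(-2 + 2 \cdot 2\right) - 14\right)} = \frac{1}{182 \left(-8 + \left(-2 + 4\right) - 14\right)} = \frac{1}{182 \left(-8 + 2 - 14\right)} = \frac{1}{182 \left(-20\right)} = \frac{1}{-3640} = - \frac{1}{3640}$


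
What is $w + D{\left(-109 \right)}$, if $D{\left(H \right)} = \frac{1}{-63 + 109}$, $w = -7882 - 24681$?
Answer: $- \frac{1497897}{46} \approx -32563.0$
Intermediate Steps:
$w = -32563$
$D{\left(H \right)} = \frac{1}{46}$
$w + D{\left(-109 \right)} = -32563 + \frac{1}{46} = - \frac{1497897}{46}$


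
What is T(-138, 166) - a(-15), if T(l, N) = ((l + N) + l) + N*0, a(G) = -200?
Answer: 90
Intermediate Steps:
T(l, N) = N + 2*l (T(l, N) = ((N + l) + l) + 0 = (N + 2*l) + 0 = N + 2*l)
T(-138, 166) - a(-15) = (166 + 2*(-138)) - 1*(-200) = (166 - 276) + 200 = -110 + 200 = 90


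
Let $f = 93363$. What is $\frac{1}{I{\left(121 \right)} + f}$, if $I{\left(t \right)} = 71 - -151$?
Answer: $\frac{1}{93585} \approx 1.0685 \cdot 10^{-5}$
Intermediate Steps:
$I{\left(t \right)} = 222$ ($I{\left(t \right)} = 71 + 151 = 222$)
$\frac{1}{I{\left(121 \right)} + f} = \frac{1}{222 + 93363} = \frac{1}{93585}$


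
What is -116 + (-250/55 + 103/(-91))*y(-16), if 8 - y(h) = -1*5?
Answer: -14615/77 ≈ -189.81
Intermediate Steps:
y(h) = 13 (y(h) = 8 - (-1)*5 = 8 - 1*(-5) = 8 + 5 = 13)
-116 + (-250/55 + 103/(-91))*y(-16) = -116 + (-250/55 + 103/(-91))*13 = -116 + (-250*1/55 + 103*(-1/91))*13 = -116 + (-50/11 - 103/91)*13 = -116 - 5683/1001*13 = -116 - 5683/77 = -14615/77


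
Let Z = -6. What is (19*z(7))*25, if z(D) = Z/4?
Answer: -1425/2 ≈ -712.50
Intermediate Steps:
z(D) = -3/2 (z(D) = -6/4 = -6*1/4 = -3/2)
(19*z(7))*25 = (19*(-3/2))*25 = -57/2*25 = -1425/2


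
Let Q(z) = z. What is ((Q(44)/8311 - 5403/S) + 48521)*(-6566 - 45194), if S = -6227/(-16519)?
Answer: -91579659316808480/51752597 ≈ -1.7696e+9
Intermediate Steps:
S = 6227/16519 (S = -6227*(-1/16519) = 6227/16519 ≈ 0.37696)
((Q(44)/8311 - 5403/S) + 48521)*(-6566 - 45194) = ((44/8311 - 5403/6227/16519) + 48521)*(-6566 - 45194) = ((44*(1/8311) - 5403*16519/6227) + 48521)*(-51760) = ((44/8311 - 89252157/6227) + 48521)*(-51760) = (-741774402839/51752597 + 48521)*(-51760) = (1769313356198/51752597)*(-51760) = -91579659316808480/51752597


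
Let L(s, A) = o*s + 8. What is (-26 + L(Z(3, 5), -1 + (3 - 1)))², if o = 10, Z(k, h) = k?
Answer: 144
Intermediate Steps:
L(s, A) = 8 + 10*s (L(s, A) = 10*s + 8 = 8 + 10*s)
(-26 + L(Z(3, 5), -1 + (3 - 1)))² = (-26 + (8 + 10*3))² = (-26 + (8 + 30))² = (-26 + 38)² = 12² = 144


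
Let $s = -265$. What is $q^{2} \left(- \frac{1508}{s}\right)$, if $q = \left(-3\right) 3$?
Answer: $\frac{122148}{265} \approx 460.94$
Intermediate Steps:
$q = -9$
$q^{2} \left(- \frac{1508}{s}\right) = \left(-9\right)^{2} \left(- \frac{1508}{-265}\right) = 81 \left(\left(-1508\right) \left(- \frac{1}{265}\right)\right) = 81 \cdot \frac{1508}{265} = \frac{122148}{265}$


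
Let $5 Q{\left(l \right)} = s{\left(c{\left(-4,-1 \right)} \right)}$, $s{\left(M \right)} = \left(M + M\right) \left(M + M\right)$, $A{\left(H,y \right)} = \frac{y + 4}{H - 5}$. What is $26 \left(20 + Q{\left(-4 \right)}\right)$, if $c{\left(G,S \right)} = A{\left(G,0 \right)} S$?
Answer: $\frac{212264}{405} \approx 524.11$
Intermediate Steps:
$A{\left(H,y \right)} = \frac{4 + y}{-5 + H}$
$c{\left(G,S \right)} = \frac{4 S}{-5 + G}$ ($c{\left(G,S \right)} = \frac{4 + 0}{-5 + G} S = \frac{1}{-5 + G} 4 S = \frac{4}{-5 + G} S = \frac{4 S}{-5 + G}$)
$s{\left(M \right)} = 4 M^{2}$ ($s{\left(M \right)} = 2 M 2 M = 4 M^{2}$)
$Q{\left(l \right)} = \frac{64}{405}$ ($Q{\left(l \right)} = \frac{4 \left(4 \left(-1\right) \frac{1}{-5 - 4}\right)^{2}}{5} = \frac{4 \left(4 \left(-1\right) \frac{1}{-9}\right)^{2}}{5} = \frac{4 \left(4 \left(-1\right) \left(- \frac{1}{9}\right)\right)^{2}}{5} = \frac{4 \left(\frac{4}{9}\right)^{2}}{5} = \frac{4 \cdot \frac{16}{81}}{5} = \frac{1}{5} \cdot \frac{64}{81} = \frac{64}{405}$)
$26 \left(20 + Q{\left(-4 \right)}\right) = 26 \left(20 + \frac{64}{405}\right) = 26 \cdot \frac{8164}{405} = \frac{212264}{405}$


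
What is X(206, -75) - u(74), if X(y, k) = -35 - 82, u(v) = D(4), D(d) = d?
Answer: -121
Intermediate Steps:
u(v) = 4
X(y, k) = -117
X(206, -75) - u(74) = -117 - 1*4 = -117 - 4 = -121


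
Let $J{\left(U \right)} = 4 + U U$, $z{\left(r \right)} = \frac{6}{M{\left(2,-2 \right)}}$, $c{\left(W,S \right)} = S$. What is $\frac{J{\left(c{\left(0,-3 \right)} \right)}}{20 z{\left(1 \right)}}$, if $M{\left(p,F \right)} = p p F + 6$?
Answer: $- \frac{13}{60} \approx -0.21667$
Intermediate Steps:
$M{\left(p,F \right)} = 6 + F p^{2}$ ($M{\left(p,F \right)} = p^{2} F + 6 = F p^{2} + 6 = 6 + F p^{2}$)
$z{\left(r \right)} = -3$ ($z{\left(r \right)} = \frac{6}{6 - 2 \cdot 2^{2}} = \frac{6}{6 - 8} = \frac{6}{-2} = 6 \left(- \frac{1}{2}\right) = -3$)
$J{\left(U \right)} = 4 + U^{2}$
$\frac{J{\left(c{\left(0,-3 \right)} \right)}}{20 z{\left(1 \right)}} = \frac{4 + \left(-3\right)^{2}}{20 \left(-3\right)} = \frac{4 + 9}{-60} = 13 \left(- \frac{1}{60}\right) = - \frac{13}{60}$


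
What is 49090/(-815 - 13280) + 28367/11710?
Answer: -35002207/33010490 ≈ -1.0603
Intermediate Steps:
49090/(-815 - 13280) + 28367/11710 = 49090/(-14095) + 28367*(1/11710) = 49090*(-1/14095) + 28367/11710 = -9818/2819 + 28367/11710 = -35002207/33010490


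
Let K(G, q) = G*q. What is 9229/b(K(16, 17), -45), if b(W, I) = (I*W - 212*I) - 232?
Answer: -9229/2932 ≈ -3.1477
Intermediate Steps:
b(W, I) = -232 - 212*I + I*W (b(W, I) = (-212*I + I*W) - 232 = -232 - 212*I + I*W)
9229/b(K(16, 17), -45) = 9229/(-232 - 212*(-45) - 720*17) = 9229/(-232 + 9540 - 45*272) = 9229/(-232 + 9540 - 12240) = 9229/(-2932) = 9229*(-1/2932) = -9229/2932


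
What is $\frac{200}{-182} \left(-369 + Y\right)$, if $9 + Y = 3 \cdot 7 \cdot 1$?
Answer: $\frac{5100}{13} \approx 392.31$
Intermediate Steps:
$Y = 12$ ($Y = -9 + 3 \cdot 7 \cdot 1 = -9 + 21 \cdot 1 = -9 + 21 = 12$)
$\frac{200}{-182} \left(-369 + Y\right) = \frac{200}{-182} \left(-369 + 12\right) = 200 \left(- \frac{1}{182}\right) \left(-357\right) = \left(- \frac{100}{91}\right) \left(-357\right) = \frac{5100}{13}$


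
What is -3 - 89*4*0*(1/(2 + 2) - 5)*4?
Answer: -3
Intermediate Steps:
-3 - 89*4*0*(1/(2 + 2) - 5)*4 = -3 - 0*(1/4 - 5)*4 = -3 - 0*(-19/4*4) = -3 - 0*(-19) = -3 - 89*0 = -3 + 0 = -3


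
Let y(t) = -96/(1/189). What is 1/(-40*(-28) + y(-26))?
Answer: -1/17024 ≈ -5.8741e-5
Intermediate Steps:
y(t) = -18144 (y(t) = -96/1/189 = -96*189 = -18144)
1/(-40*(-28) + y(-26)) = 1/(-40*(-28) - 18144) = 1/(-20*(-56) - 18144) = 1/(1120 - 18144) = 1/(-17024) = -1/17024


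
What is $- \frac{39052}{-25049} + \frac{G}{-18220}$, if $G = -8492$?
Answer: $\frac{231060887}{114098195} \approx 2.0251$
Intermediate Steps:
$- \frac{39052}{-25049} + \frac{G}{-18220} = - \frac{39052}{-25049} - \frac{8492}{-18220} = \left(-39052\right) \left(- \frac{1}{25049}\right) - - \frac{2123}{4555} = \frac{39052}{25049} + \frac{2123}{4555} = \frac{231060887}{114098195}$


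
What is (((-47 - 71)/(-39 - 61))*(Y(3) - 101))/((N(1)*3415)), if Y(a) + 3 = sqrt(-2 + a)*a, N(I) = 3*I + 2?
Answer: -5959/853750 ≈ -0.0069798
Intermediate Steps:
N(I) = 2 + 3*I
Y(a) = -3 + a*sqrt(-2 + a) (Y(a) = -3 + sqrt(-2 + a)*a = -3 + a*sqrt(-2 + a))
(((-47 - 71)/(-39 - 61))*(Y(3) - 101))/((N(1)*3415)) = (((-47 - 71)/(-39 - 61))*((-3 + 3*sqrt(-2 + 3)) - 101))/(((2 + 3*1)*3415)) = ((-118/(-100))*((-3 + 3*sqrt(1)) - 101))/(((2 + 3)*3415)) = ((-118*(-1/100))*((-3 + 3*1) - 101))/((5*3415)) = (59*((-3 + 3) - 101)/50)/17075 = (59*(0 - 101)/50)*(1/17075) = ((59/50)*(-101))*(1/17075) = -5959/50*1/17075 = -5959/853750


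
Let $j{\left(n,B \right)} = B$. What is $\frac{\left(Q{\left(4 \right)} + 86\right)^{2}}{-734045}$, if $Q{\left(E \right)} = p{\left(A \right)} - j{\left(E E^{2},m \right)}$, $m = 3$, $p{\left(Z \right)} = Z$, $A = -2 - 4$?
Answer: $- \frac{5929}{734045} \approx -0.0080772$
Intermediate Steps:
$A = -6$ ($A = -2 - 4 = -6$)
$Q{\left(E \right)} = -9$ ($Q{\left(E \right)} = -6 - 3 = -9$)
$\frac{\left(Q{\left(4 \right)} + 86\right)^{2}}{-734045} = \frac{\left(-9 + 86\right)^{2}}{-734045} = 77^{2} \left(- \frac{1}{734045}\right) = 5929 \left(- \frac{1}{734045}\right) = - \frac{5929}{734045}$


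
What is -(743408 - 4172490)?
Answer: 3429082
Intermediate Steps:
-(743408 - 4172490) = -1*(-3429082) = 3429082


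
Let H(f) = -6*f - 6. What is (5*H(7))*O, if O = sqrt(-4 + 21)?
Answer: -240*sqrt(17) ≈ -989.54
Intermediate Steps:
H(f) = -6 - 6*f
O = sqrt(17) ≈ 4.1231
(5*H(7))*O = (5*(-6 - 6*7))*sqrt(17) = (5*(-6 - 42))*sqrt(17) = (5*(-48))*sqrt(17) = -240*sqrt(17)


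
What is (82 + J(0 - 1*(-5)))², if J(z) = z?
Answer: 7569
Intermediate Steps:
(82 + J(0 - 1*(-5)))² = (82 + (0 - 1*(-5)))² = (82 + (0 + 5))² = (82 + 5)² = 87² = 7569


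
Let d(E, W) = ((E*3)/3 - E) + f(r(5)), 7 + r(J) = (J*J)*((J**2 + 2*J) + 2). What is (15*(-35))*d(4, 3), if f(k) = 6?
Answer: -3150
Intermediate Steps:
r(J) = -7 + J**2*(2 + J**2 + 2*J) (r(J) = -7 + (J*J)*((J**2 + 2*J) + 2) = -7 + J**2*(2 + J**2 + 2*J))
d(E, W) = 6 (d(E, W) = ((E*3)/3 - E) + 6 = ((3*E)*(1/3) - E) + 6 = (E - E) + 6 = 0 + 6 = 6)
(15*(-35))*d(4, 3) = (15*(-35))*6 = -525*6 = -3150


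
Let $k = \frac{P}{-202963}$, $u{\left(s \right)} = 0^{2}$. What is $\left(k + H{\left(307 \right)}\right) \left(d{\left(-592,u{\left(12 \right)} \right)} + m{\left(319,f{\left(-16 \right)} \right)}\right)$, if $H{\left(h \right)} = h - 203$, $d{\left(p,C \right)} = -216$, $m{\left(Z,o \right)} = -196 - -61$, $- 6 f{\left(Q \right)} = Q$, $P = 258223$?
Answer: $- \frac{7318325079}{202963} \approx -36057.0$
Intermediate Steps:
$u{\left(s \right)} = 0$
$f{\left(Q \right)} = - \frac{Q}{6}$
$m{\left(Z,o \right)} = -135$ ($m{\left(Z,o \right)} = -196 + 61 = -135$)
$H{\left(h \right)} = -203 + h$ ($H{\left(h \right)} = h - 203 = -203 + h$)
$k = - \frac{258223}{202963}$ ($k = \frac{258223}{-202963} = 258223 \left(- \frac{1}{202963}\right) = - \frac{258223}{202963} \approx -1.2723$)
$\left(k + H{\left(307 \right)}\right) \left(d{\left(-592,u{\left(12 \right)} \right)} + m{\left(319,f{\left(-16 \right)} \right)}\right) = \left(- \frac{258223}{202963} + \left(-203 + 307\right)\right) \left(-216 - 135\right) = \left(- \frac{258223}{202963} + 104\right) \left(-351\right) = \frac{20849929}{202963} \left(-351\right) = - \frac{7318325079}{202963}$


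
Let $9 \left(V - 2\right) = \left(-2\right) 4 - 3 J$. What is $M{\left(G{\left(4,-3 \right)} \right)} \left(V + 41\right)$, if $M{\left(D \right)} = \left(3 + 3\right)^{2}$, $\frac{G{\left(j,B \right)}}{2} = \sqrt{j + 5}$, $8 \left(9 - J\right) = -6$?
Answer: $1399$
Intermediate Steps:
$J = \frac{39}{4}$ ($J = 9 - - \frac{3}{4} = 9 + \frac{3}{4} = \frac{39}{4} \approx 9.75$)
$G{\left(j,B \right)} = 2 \sqrt{5 + j}$ ($G{\left(j,B \right)} = 2 \sqrt{j + 5} = 2 \sqrt{5 + j}$)
$M{\left(D \right)} = 36$ ($M{\left(D \right)} = 6^{2} = 36$)
$V = - \frac{77}{36}$ ($V = 2 + \frac{\left(-2\right) 4 - \frac{117}{4}}{9} = 2 + \frac{-8 - \frac{117}{4}}{9} = 2 + \frac{1}{9} \left(- \frac{149}{4}\right) = 2 - \frac{149}{36} = - \frac{77}{36} \approx -2.1389$)
$M{\left(G{\left(4,-3 \right)} \right)} \left(V + 41\right) = 36 \left(- \frac{77}{36} + 41\right) = 36 \cdot \frac{1399}{36} = 1399$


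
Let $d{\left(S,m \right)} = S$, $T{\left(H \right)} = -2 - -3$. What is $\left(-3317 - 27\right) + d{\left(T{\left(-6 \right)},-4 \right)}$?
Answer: $-3343$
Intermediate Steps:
$T{\left(H \right)} = 1$ ($T{\left(H \right)} = -2 + 3 = 1$)
$\left(-3317 - 27\right) + d{\left(T{\left(-6 \right)},-4 \right)} = \left(-3317 - 27\right) + 1 = -3344 + 1 = -3343$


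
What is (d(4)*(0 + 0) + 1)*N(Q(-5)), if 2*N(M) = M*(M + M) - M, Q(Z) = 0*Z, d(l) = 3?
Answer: 0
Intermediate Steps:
Q(Z) = 0
N(M) = M**2 - M/2 (N(M) = (M*(M + M) - M)/2 = (M*(2*M) - M)/2 = (2*M**2 - M)/2 = (-M + 2*M**2)/2 = M**2 - M/2)
(d(4)*(0 + 0) + 1)*N(Q(-5)) = (3*(0 + 0) + 1)*(0*(-1/2 + 0)) = (3*0 + 1)*(0*(-1/2)) = (0 + 1)*0 = 1*0 = 0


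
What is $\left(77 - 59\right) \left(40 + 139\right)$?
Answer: $3222$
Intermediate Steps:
$\left(77 - 59\right) \left(40 + 139\right) = 18 \cdot 179 = 3222$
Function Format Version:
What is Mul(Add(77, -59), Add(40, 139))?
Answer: 3222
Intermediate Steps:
Mul(Add(77, -59), Add(40, 139)) = Mul(18, 179) = 3222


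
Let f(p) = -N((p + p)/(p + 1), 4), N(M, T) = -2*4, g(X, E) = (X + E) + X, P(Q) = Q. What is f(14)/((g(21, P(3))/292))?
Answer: 2336/45 ≈ 51.911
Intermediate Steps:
g(X, E) = E + 2*X (g(X, E) = (E + X) + X = E + 2*X)
N(M, T) = -8
f(p) = 8 (f(p) = -1*(-8) = 8)
f(14)/((g(21, P(3))/292)) = 8/(((3 + 2*21)/292)) = 8/(((3 + 42)*(1/292))) = 8/((45*(1/292))) = 8/(45/292) = 8*(292/45) = 2336/45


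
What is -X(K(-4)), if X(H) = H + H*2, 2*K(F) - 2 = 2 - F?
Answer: -12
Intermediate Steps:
K(F) = 2 - F/2 (K(F) = 1 + (2 - F)/2 = 1 + (1 - F/2) = 2 - F/2)
X(H) = 3*H (X(H) = H + 2*H = 3*H)
-X(K(-4)) = -3*(2 - ½*(-4)) = -3*(2 + 2) = -3*4 = -1*12 = -12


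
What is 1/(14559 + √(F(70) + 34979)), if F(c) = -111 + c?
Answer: 4853/70643181 - √3882/70643181 ≈ 6.7815e-5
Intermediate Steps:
1/(14559 + √(F(70) + 34979)) = 1/(14559 + √((-111 + 70) + 34979)) = 1/(14559 + √(-41 + 34979)) = 1/(14559 + √34938) = 1/(14559 + 3*√3882)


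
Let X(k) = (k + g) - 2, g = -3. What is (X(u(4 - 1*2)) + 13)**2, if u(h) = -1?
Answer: 49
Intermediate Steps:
X(k) = -5 + k (X(k) = (k - 3) - 2 = (-3 + k) - 2 = -5 + k)
(X(u(4 - 1*2)) + 13)**2 = ((-5 - 1) + 13)**2 = (-6 + 13)**2 = 7**2 = 49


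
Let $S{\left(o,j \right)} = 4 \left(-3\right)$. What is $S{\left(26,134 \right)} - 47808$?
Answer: $-47820$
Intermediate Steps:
$S{\left(o,j \right)} = -12$
$S{\left(26,134 \right)} - 47808 = -12 - 47808 = -47820$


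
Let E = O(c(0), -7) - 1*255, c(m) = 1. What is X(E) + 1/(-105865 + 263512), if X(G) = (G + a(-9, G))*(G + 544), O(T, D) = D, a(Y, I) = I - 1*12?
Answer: -23828659343/157647 ≈ -1.5115e+5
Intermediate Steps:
a(Y, I) = -12 + I (a(Y, I) = I - 12 = -12 + I)
E = -262 (E = -7 - 1*255 = -7 - 255 = -262)
X(G) = (-12 + 2*G)*(544 + G) (X(G) = (G + (-12 + G))*(G + 544) = (-12 + 2*G)*(544 + G))
X(E) + 1/(-105865 + 263512) = (-6528 + 2*(-262)² + 1076*(-262)) + 1/(-105865 + 263512) = (-6528 + 2*68644 - 281912) + 1/157647 = (-6528 + 137288 - 281912) + 1/157647 = -151152 + 1/157647 = -23828659343/157647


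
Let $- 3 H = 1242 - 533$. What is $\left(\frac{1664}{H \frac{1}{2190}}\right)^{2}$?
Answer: $\frac{119519118950400}{502681} \approx 2.3776 \cdot 10^{8}$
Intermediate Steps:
$H = - \frac{709}{3}$ ($H = - \frac{1242 - 533}{3} = \left(- \frac{1}{3}\right) 709 = - \frac{709}{3} \approx -236.33$)
$\left(\frac{1664}{H \frac{1}{2190}}\right)^{2} = \left(\frac{1664}{\left(- \frac{709}{3}\right) \frac{1}{2190}}\right)^{2} = \left(\frac{1664}{- \frac{709}{6570}}\right)^{2} = \left(1664 \left(- \frac{6570}{709}\right)\right)^{2} = \left(- \frac{10932480}{709}\right)^{2} = \frac{119519118950400}{502681}$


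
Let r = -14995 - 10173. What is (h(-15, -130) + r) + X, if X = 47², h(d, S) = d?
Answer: -22974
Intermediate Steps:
X = 2209
r = -25168
(h(-15, -130) + r) + X = (-15 - 25168) + 2209 = -25183 + 2209 = -22974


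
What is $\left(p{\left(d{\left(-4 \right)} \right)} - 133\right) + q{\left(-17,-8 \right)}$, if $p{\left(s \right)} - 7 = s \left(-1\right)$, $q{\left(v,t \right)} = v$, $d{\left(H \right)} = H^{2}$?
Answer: $-159$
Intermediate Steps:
$p{\left(s \right)} = 7 - s$ ($p{\left(s \right)} = 7 + s \left(-1\right) = 7 - s$)
$\left(p{\left(d{\left(-4 \right)} \right)} - 133\right) + q{\left(-17,-8 \right)} = \left(\left(7 - \left(-4\right)^{2}\right) - 133\right) - 17 = \left(\left(7 - 16\right) - 133\right) - 17 = \left(-9 - 133\right) - 17 = -142 - 17 = -159$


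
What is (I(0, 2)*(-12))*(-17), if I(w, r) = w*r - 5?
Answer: -1020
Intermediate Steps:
I(w, r) = -5 + r*w (I(w, r) = r*w - 5 = -5 + r*w)
(I(0, 2)*(-12))*(-17) = ((-5 + 2*0)*(-12))*(-17) = ((-5 + 0)*(-12))*(-17) = -5*(-12)*(-17) = 60*(-17) = -1020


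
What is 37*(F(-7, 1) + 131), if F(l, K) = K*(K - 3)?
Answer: 4773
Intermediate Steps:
F(l, K) = K*(-3 + K)
37*(F(-7, 1) + 131) = 37*(1*(-3 + 1) + 131) = 37*(1*(-2) + 131) = 37*(-2 + 131) = 37*129 = 4773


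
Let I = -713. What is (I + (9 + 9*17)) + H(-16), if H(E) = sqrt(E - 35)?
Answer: -551 + I*sqrt(51) ≈ -551.0 + 7.1414*I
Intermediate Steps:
H(E) = sqrt(-35 + E)
(I + (9 + 9*17)) + H(-16) = (-713 + (9 + 9*17)) + sqrt(-35 - 16) = (-713 + (9 + 153)) + sqrt(-51) = (-713 + 162) + I*sqrt(51) = -551 + I*sqrt(51)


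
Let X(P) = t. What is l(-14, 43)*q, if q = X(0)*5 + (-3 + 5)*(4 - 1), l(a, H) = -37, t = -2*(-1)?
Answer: -592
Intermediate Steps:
t = 2
X(P) = 2
q = 16 (q = 2*5 + (-3 + 5)*(4 - 1) = 10 + 2*3 = 10 + 6 = 16)
l(-14, 43)*q = -37*16 = -592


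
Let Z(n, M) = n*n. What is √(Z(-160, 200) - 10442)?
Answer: √15158 ≈ 123.12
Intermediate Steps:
Z(n, M) = n²
√(Z(-160, 200) - 10442) = √((-160)² - 10442) = √(25600 - 10442) = √15158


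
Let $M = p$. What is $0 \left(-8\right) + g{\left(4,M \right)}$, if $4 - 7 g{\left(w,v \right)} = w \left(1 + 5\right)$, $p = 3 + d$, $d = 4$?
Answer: $- \frac{20}{7} \approx -2.8571$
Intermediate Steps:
$p = 7$ ($p = 3 + 4 = 7$)
$M = 7$
$g{\left(w,v \right)} = \frac{4}{7} - \frac{6 w}{7}$ ($g{\left(w,v \right)} = \frac{4}{7} - \frac{w \left(1 + 5\right)}{7} = \frac{4}{7} - \frac{w 6}{7} = \frac{4}{7} - \frac{6 w}{7}$)
$0 \left(-8\right) + g{\left(4,M \right)} = 0 \left(-8\right) + \left(\frac{4}{7} - \frac{24}{7}\right) = 0 + \left(\frac{4}{7} - \frac{24}{7}\right) = 0 - \frac{20}{7} = - \frac{20}{7}$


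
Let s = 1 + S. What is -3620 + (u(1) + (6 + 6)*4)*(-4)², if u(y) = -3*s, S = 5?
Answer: -3140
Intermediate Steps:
s = 6 (s = 1 + 5 = 6)
u(y) = -18 (u(y) = -3*6 = -18)
-3620 + (u(1) + (6 + 6)*4)*(-4)² = -3620 + (-18 + (6 + 6)*4)*(-4)² = -3620 + (-18 + 12*4)*16 = -3620 + (-18 + 48)*16 = -3620 + 30*16 = -3620 + 480 = -3140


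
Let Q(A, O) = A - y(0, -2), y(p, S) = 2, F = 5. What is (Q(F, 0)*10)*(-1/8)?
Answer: -15/4 ≈ -3.7500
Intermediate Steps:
Q(A, O) = -2 + A (Q(A, O) = A - 1*2 = A - 2 = -2 + A)
(Q(F, 0)*10)*(-1/8) = ((-2 + 5)*10)*(-1/8) = (3*10)*(-1*1/8) = 30*(-1/8) = -15/4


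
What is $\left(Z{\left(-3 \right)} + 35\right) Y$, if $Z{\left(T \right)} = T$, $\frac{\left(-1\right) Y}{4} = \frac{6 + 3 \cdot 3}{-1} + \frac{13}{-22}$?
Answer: $\frac{21952}{11} \approx 1995.6$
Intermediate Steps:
$Y = \frac{686}{11}$ ($Y = - 4 \left(\frac{6 + 3 \cdot 3}{-1} + \frac{13}{-22}\right) = - 4 \left(\left(6 + 9\right) \left(-1\right) + 13 \left(- \frac{1}{22}\right)\right) = - 4 \left(15 \left(-1\right) - \frac{13}{22}\right) = - 4 \left(-15 - \frac{13}{22}\right) = \left(-4\right) \left(- \frac{343}{22}\right) = \frac{686}{11} \approx 62.364$)
$\left(Z{\left(-3 \right)} + 35\right) Y = \left(-3 + 35\right) \frac{686}{11} = 32 \cdot \frac{686}{11} = \frac{21952}{11}$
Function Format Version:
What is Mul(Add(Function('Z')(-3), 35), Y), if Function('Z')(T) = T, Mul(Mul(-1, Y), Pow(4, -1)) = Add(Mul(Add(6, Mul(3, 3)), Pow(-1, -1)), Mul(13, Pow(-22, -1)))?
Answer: Rational(21952, 11) ≈ 1995.6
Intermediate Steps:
Y = Rational(686, 11) (Y = Mul(-4, Add(Mul(Add(6, Mul(3, 3)), Pow(-1, -1)), Mul(13, Pow(-22, -1)))) = Mul(-4, Add(Mul(Add(6, 9), -1), Mul(13, Rational(-1, 22)))) = Mul(-4, Add(Mul(15, -1), Rational(-13, 22))) = Mul(-4, Add(-15, Rational(-13, 22))) = Mul(-4, Rational(-343, 22)) = Rational(686, 11) ≈ 62.364)
Mul(Add(Function('Z')(-3), 35), Y) = Mul(Add(-3, 35), Rational(686, 11)) = Mul(32, Rational(686, 11)) = Rational(21952, 11)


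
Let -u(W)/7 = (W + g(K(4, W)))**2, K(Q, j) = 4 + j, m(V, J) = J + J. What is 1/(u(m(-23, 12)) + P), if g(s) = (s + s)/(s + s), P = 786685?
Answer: 1/782310 ≈ 1.2783e-6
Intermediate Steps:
m(V, J) = 2*J
g(s) = 1 (g(s) = (2*s)/((2*s)) = (2*s)*(1/(2*s)) = 1)
u(W) = -7*(1 + W)**2 (u(W) = -7*(W + 1)**2 = -7*(1 + W)**2)
1/(u(m(-23, 12)) + P) = 1/(-7*(1 + 2*12)**2 + 786685) = 1/(-7*(1 + 24)**2 + 786685) = 1/(-7*25**2 + 786685) = 1/(-7*625 + 786685) = 1/(-4375 + 786685) = 1/782310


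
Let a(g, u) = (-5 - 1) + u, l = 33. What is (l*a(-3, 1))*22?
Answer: -3630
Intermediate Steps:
a(g, u) = -6 + u
(l*a(-3, 1))*22 = (33*(-6 + 1))*22 = (33*(-5))*22 = -165*22 = -3630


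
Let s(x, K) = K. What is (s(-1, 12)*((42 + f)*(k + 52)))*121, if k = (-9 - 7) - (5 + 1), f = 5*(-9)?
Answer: -130680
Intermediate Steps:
f = -45
k = -22 (k = -16 - 1*6 = -16 - 6 = -22)
(s(-1, 12)*((42 + f)*(k + 52)))*121 = (12*((42 - 45)*(-22 + 52)))*121 = (12*(-3*30))*121 = (12*(-90))*121 = -1080*121 = -130680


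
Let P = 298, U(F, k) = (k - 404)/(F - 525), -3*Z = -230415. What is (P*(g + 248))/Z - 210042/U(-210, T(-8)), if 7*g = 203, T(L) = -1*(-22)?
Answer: -5928595593889/14669755 ≈ -4.0414e+5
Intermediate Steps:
Z = 76805 (Z = -⅓*(-230415) = 76805)
T(L) = 22
U(F, k) = (-404 + k)/(-525 + F)
g = 29 (g = (⅐)*203 = 29)
(P*(g + 248))/Z - 210042/U(-210, T(-8)) = (298*(29 + 248))/76805 - 210042*(-525 - 210)/(-404 + 22) = (298*277)*(1/76805) - 210042/(-382/(-735)) = 82546*(1/76805) - 210042/((-1/735*(-382))) = 82546/76805 - 210042/382/735 = 82546/76805 - 210042*735/382 = 82546/76805 - 77190435/191 = -5928595593889/14669755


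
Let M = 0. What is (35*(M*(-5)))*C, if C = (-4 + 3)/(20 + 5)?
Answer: 0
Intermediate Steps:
C = -1/25 ≈ -0.040000
(35*(M*(-5)))*C = (35*(0*(-5)))*(-1/25) = (35*0)*(-1/25) = 0*(-1/25) = 0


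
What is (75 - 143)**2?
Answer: 4624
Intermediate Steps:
(75 - 143)**2 = (-68)**2 = 4624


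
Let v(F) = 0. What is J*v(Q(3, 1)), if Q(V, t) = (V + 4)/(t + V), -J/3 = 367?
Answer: 0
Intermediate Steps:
J = -1101 (J = -3*367 = -1101)
Q(V, t) = (4 + V)/(V + t)
J*v(Q(3, 1)) = -1101*0 = 0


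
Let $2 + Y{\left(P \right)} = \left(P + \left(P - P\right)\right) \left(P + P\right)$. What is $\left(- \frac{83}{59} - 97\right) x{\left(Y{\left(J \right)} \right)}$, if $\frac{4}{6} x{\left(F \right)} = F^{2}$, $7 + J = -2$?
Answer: $- \frac{222950400}{59} \approx -3.7788 \cdot 10^{6}$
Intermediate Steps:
$J = -9$ ($J = -7 - 2 = -9$)
$Y{\left(P \right)} = -2 + 2 P^{2}$ ($Y{\left(P \right)} = -2 + \left(P + \left(P - P\right)\right) \left(P + P\right) = -2 + \left(P + 0\right) 2 P = -2 + P 2 P = -2 + 2 P^{2}$)
$x{\left(F \right)} = \frac{3 F^{2}}{2}$
$\left(- \frac{83}{59} - 97\right) x{\left(Y{\left(J \right)} \right)} = \left(- \frac{83}{59} - 97\right) \frac{3 \left(-2 + 2 \left(-9\right)^{2}\right)^{2}}{2} = \left(\left(-83\right) \frac{1}{59} - 97\right) \frac{3 \left(-2 + 2 \cdot 81\right)^{2}}{2} = \left(- \frac{83}{59} - 97\right) \frac{3 \left(-2 + 162\right)^{2}}{2} = - \frac{5806 \frac{3 \cdot 160^{2}}{2}}{59} = - \frac{5806 \cdot \frac{3}{2} \cdot 25600}{59} = \left(- \frac{5806}{59}\right) 38400 = - \frac{222950400}{59}$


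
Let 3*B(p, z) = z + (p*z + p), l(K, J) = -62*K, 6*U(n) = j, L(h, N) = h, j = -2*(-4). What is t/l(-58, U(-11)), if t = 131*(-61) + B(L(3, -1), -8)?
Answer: -12001/5394 ≈ -2.2249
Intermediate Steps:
j = 8
U(n) = 4/3 (U(n) = (⅙)*8 = 4/3)
B(p, z) = p/3 + z/3 + p*z/3 (B(p, z) = (z + (p*z + p))/3 = (z + (p + p*z))/3 = (p + z + p*z)/3 = p/3 + z/3 + p*z/3)
t = -24002/3 (t = 131*(-61) + ((⅓)*3 + (⅓)*(-8) + (⅓)*3*(-8)) = -7991 + (1 - 8/3 - 8) = -7991 - 29/3 = -24002/3 ≈ -8000.7)
t/l(-58, U(-11)) = -24002/(3*((-62*(-58)))) = -24002/3/3596 = -24002/3*1/3596 = -12001/5394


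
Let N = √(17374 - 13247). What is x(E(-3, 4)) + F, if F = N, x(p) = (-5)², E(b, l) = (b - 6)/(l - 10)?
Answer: 25 + √4127 ≈ 89.242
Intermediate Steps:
N = √4127 ≈ 64.242
E(b, l) = (-6 + b)/(-10 + l)
x(p) = 25
F = √4127 ≈ 64.242
x(E(-3, 4)) + F = 25 + √4127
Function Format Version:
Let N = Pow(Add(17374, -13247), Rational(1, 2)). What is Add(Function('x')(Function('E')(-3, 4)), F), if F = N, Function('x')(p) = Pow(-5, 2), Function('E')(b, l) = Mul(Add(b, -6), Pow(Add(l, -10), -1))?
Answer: Add(25, Pow(4127, Rational(1, 2))) ≈ 89.242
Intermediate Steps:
N = Pow(4127, Rational(1, 2)) ≈ 64.242
Function('E')(b, l) = Mul(Pow(Add(-10, l), -1), Add(-6, b)) (Function('E')(b, l) = Mul(Add(-6, b), Pow(Add(-10, l), -1)) = Mul(Pow(Add(-10, l), -1), Add(-6, b)))
Function('x')(p) = 25
F = Pow(4127, Rational(1, 2)) ≈ 64.242
Add(Function('x')(Function('E')(-3, 4)), F) = Add(25, Pow(4127, Rational(1, 2)))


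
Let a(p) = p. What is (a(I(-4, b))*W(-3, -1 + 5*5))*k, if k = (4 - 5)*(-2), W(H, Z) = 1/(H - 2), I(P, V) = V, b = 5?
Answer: -2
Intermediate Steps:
W(H, Z) = 1/(-2 + H)
k = 2 (k = -1*(-2) = 2)
(a(I(-4, b))*W(-3, -1 + 5*5))*k = (5/(-2 - 3))*2 = (5/(-5))*2 = (5*(-1/5))*2 = -1*2 = -2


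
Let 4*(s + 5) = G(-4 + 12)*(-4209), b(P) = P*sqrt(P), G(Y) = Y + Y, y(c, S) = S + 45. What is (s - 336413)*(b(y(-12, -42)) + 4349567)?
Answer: -1536501941018 - 1059762*sqrt(3) ≈ -1.5365e+12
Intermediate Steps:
y(c, S) = 45 + S
G(Y) = 2*Y
b(P) = P**(3/2)
s = -16841 (s = -5 + ((2*(-4 + 12))*(-4209))/4 = -5 + ((2*8)*(-4209))/4 = -5 + (16*(-4209))/4 = -5 + (1/4)*(-67344) = -5 - 16836 = -16841)
(s - 336413)*(b(y(-12, -42)) + 4349567) = (-16841 - 336413)*((45 - 42)**(3/2) + 4349567) = -353254*(3**(3/2) + 4349567) = -353254*(3*sqrt(3) + 4349567) = -353254*(4349567 + 3*sqrt(3)) = -1536501941018 - 1059762*sqrt(3)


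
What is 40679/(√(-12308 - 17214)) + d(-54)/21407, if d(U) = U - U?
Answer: -40679*I*√29522/29522 ≈ -236.75*I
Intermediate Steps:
d(U) = 0
40679/(√(-12308 - 17214)) + d(-54)/21407 = 40679/(√(-12308 - 17214)) + 0/21407 = 40679/(√(-29522)) + 0*(1/21407) = 40679/((I*√29522)) + 0 = 40679*(-I*√29522/29522) + 0 = -40679*I*√29522/29522 + 0 = -40679*I*√29522/29522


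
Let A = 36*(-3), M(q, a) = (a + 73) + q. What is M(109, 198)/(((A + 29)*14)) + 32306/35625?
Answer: 11096468/19700625 ≈ 0.56325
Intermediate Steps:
M(q, a) = 73 + a + q (M(q, a) = (73 + a) + q = 73 + a + q)
A = -108
M(109, 198)/(((A + 29)*14)) + 32306/35625 = (73 + 198 + 109)/(((-108 + 29)*14)) + 32306/35625 = 380/((-79*14)) + 32306*(1/35625) = 380/(-1106) + 32306/35625 = 380*(-1/1106) + 32306/35625 = -190/553 + 32306/35625 = 11096468/19700625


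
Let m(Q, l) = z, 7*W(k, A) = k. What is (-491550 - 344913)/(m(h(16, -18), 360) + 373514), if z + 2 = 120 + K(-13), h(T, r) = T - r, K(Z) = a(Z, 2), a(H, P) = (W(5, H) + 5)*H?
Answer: -5855241/2614904 ≈ -2.2392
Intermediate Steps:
W(k, A) = k/7
a(H, P) = 40*H/7 (a(H, P) = ((⅐)*5 + 5)*H = (5/7 + 5)*H = 40*H/7)
K(Z) = 40*Z/7
z = 306/7 (z = -2 + (120 + (40/7)*(-13)) = -2 + (120 - 520/7) = -2 + 320/7 = 306/7 ≈ 43.714)
m(Q, l) = 306/7
(-491550 - 344913)/(m(h(16, -18), 360) + 373514) = (-491550 - 344913)/(306/7 + 373514) = -836463/2614904/7 = -836463*7/2614904 = -5855241/2614904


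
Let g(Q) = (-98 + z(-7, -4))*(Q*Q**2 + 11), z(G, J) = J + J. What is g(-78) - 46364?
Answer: 50254982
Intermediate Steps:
z(G, J) = 2*J
g(Q) = -1166 - 106*Q**3 (g(Q) = (-98 + 2*(-4))*(Q*Q**2 + 11) = (-98 - 8)*(Q**3 + 11) = -106*(11 + Q**3) = -1166 - 106*Q**3)
g(-78) - 46364 = (-1166 - 106*(-78)**3) - 46364 = (-1166 - 106*(-474552)) - 46364 = (-1166 + 50302512) - 46364 = 50301346 - 46364 = 50254982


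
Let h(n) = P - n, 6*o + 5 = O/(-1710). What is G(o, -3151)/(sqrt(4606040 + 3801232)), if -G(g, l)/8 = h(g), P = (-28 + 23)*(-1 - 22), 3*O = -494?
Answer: -93812*sqrt(2101818)/425618145 ≈ -0.31955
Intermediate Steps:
O = -494/3 (O = (1/3)*(-494) = -494/3 ≈ -164.67)
P = 115 (P = -5*(-23) = 115)
o = -331/405 (o = -5/6 + (-494/3/(-1710))/6 = -5/6 + (-494/3*(-1/1710))/6 = -5/6 + (1/6)*(13/135) = -5/6 + 13/810 = -331/405 ≈ -0.81728)
h(n) = 115 - n
G(g, l) = -920 + 8*g (G(g, l) = -8*(115 - g) = -920 + 8*g)
G(o, -3151)/(sqrt(4606040 + 3801232)) = (-920 + 8*(-331/405))/(sqrt(4606040 + 3801232)) = (-920 - 2648/405)/(sqrt(8407272)) = -375248*sqrt(2101818)/4203636/405 = -93812*sqrt(2101818)/425618145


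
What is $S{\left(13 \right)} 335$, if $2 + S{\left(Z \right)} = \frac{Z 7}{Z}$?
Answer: $1675$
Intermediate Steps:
$S{\left(Z \right)} = 5$ ($S{\left(Z \right)} = -2 + \frac{Z 7}{Z} = -2 + \frac{7 Z}{Z} = -2 + 7 = 5$)
$S{\left(13 \right)} 335 = 5 \cdot 335 = 1675$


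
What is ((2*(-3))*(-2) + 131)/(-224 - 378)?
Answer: -143/602 ≈ -0.23754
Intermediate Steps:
((2*(-3))*(-2) + 131)/(-224 - 378) = (-6*(-2) + 131)/(-602) = (12 + 131)*(-1/602) = 143*(-1/602) = -143/602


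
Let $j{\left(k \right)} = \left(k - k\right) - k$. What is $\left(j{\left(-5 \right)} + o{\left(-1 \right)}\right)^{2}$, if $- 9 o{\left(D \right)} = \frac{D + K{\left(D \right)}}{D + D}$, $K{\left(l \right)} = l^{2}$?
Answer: $25$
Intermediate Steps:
$j{\left(k \right)} = - k$ ($j{\left(k \right)} = 0 - k = - k$)
$o{\left(D \right)} = - \frac{D + D^{2}}{18 D}$ ($o{\left(D \right)} = - \frac{\left(D + D^{2}\right) \frac{1}{D + D}}{9} = - \frac{\left(D + D^{2}\right) \frac{1}{2 D}}{9} = - \frac{\frac{1}{2} \frac{1}{D} \left(D + D^{2}\right)}{9} = - \frac{D + D^{2}}{18 D}$)
$\left(j{\left(-5 \right)} + o{\left(-1 \right)}\right)^{2} = \left(\left(-1\right) \left(-5\right) - 0\right)^{2} = \left(5 + \left(- \frac{1}{18} + \frac{1}{18}\right)\right)^{2} = \left(5 + 0\right)^{2} = 5^{2} = 25$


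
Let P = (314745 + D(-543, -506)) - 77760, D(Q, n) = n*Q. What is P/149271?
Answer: 170581/49757 ≈ 3.4283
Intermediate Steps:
D(Q, n) = Q*n
P = 511743 (P = (314745 - 543*(-506)) - 77760 = (314745 + 274758) - 77760 = 589503 - 77760 = 511743)
P/149271 = 511743/149271 = 511743*(1/149271) = 170581/49757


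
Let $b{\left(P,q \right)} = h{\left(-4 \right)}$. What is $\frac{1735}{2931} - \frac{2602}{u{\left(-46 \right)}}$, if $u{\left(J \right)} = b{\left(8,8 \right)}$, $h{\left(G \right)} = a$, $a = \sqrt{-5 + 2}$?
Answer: $\frac{1735}{2931} + \frac{2602 i \sqrt{3}}{3} \approx 0.59195 + 1502.3 i$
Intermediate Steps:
$a = i \sqrt{3}$ ($a = \sqrt{-3} = i \sqrt{3} \approx 1.732 i$)
$h{\left(G \right)} = i \sqrt{3}$
$b{\left(P,q \right)} = i \sqrt{3}$
$u{\left(J \right)} = i \sqrt{3}$
$\frac{1735}{2931} - \frac{2602}{u{\left(-46 \right)}} = \frac{1735}{2931} - \frac{2602}{i \sqrt{3}} = 1735 \cdot \frac{1}{2931} - 2602 \left(- \frac{i \sqrt{3}}{3}\right) = \frac{1735}{2931} + \frac{2602 i \sqrt{3}}{3}$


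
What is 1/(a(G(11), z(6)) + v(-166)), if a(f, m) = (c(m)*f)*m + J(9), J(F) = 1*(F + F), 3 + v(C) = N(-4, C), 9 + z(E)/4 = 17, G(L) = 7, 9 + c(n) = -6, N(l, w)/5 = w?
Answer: -1/4175 ≈ -0.00023952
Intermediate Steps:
N(l, w) = 5*w
c(n) = -15 (c(n) = -9 - 6 = -15)
z(E) = 32 (z(E) = -36 + 4*17 = -36 + 68 = 32)
v(C) = -3 + 5*C
J(F) = 2*F (J(F) = 1*(2*F) = 2*F)
a(f, m) = 18 - 15*f*m (a(f, m) = (-15*f)*m + 2*9 = -15*f*m + 18 = 18 - 15*f*m)
1/(a(G(11), z(6)) + v(-166)) = 1/((18 - 15*7*32) + (-3 + 5*(-166))) = 1/((18 - 3360) + (-3 - 830)) = 1/(-3342 - 833) = 1/(-4175) = -1/4175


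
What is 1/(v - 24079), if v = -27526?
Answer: -1/51605 ≈ -1.9378e-5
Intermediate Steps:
1/(v - 24079) = 1/(-27526 - 24079) = 1/(-51605) = -1/51605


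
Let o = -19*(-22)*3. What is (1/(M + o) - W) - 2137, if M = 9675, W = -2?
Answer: -23333414/10929 ≈ -2135.0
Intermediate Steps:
o = 1254 (o = 418*3 = 1254)
(1/(M + o) - W) - 2137 = (1/(9675 + 1254) - 1*(-2)) - 2137 = (1/10929 + 2) - 2137 = 21859/10929 - 2137 = -23333414/10929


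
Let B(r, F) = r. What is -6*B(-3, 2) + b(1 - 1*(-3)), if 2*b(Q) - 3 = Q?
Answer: 43/2 ≈ 21.500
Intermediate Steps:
b(Q) = 3/2 + Q/2
-6*B(-3, 2) + b(1 - 1*(-3)) = -6*(-3) + (3/2 + (1 - 1*(-3))/2) = 18 + (3/2 + (1 + 3)/2) = 18 + (3/2 + (½)*4) = 18 + (3/2 + 2) = 18 + 7/2 = 43/2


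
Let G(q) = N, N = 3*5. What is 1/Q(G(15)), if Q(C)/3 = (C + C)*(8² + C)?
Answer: 1/7110 ≈ 0.00014065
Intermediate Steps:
N = 15
G(q) = 15
Q(C) = 6*C*(64 + C) (Q(C) = 3*((C + C)*(8² + C)) = 3*((2*C)*(64 + C)) = 3*(2*C*(64 + C)) = 6*C*(64 + C))
1/Q(G(15)) = 1/(6*15*(64 + 15)) = 1/(6*15*79) = 1/7110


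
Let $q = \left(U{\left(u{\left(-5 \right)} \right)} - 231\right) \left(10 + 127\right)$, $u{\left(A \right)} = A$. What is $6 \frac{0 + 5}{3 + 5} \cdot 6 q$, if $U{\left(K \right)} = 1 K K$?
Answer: $-634995$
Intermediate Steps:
$U{\left(K \right)} = K^{2}$ ($U{\left(K \right)} = K K = K^{2}$)
$q = -28222$ ($q = \left(\left(-5\right)^{2} - 231\right) \left(10 + 127\right) = \left(25 - 231\right) 137 = \left(-206\right) 137 = -28222$)
$6 \frac{0 + 5}{3 + 5} \cdot 6 q = 6 \frac{0 + 5}{3 + 5} \cdot 6 \left(-28222\right) = 6 \cdot \frac{5}{8} \cdot 6 \left(-28222\right) = \frac{15}{4} \cdot 6 \left(-28222\right) = \frac{45}{2} \left(-28222\right) = -634995$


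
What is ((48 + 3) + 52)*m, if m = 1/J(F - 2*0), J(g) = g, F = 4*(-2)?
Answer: -103/8 ≈ -12.875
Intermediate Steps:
F = -8
m = -⅛ (m = 1/(-8 - 2*0) = 1/(-8 - 1*0) = 1/(-8 + 0) = 1/(-8) = -⅛ ≈ -0.12500)
((48 + 3) + 52)*m = ((48 + 3) + 52)*(-⅛) = (51 + 52)*(-⅛) = 103*(-⅛) = -103/8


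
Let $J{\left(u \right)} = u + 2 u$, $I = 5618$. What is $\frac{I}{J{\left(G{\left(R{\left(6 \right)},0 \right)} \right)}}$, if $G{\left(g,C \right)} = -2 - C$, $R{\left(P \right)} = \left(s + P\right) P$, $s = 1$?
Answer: $- \frac{2809}{3} \approx -936.33$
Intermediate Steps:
$R{\left(P \right)} = P \left(1 + P\right)$ ($R{\left(P \right)} = \left(1 + P\right) P = P \left(1 + P\right)$)
$J{\left(u \right)} = 3 u$
$\frac{I}{J{\left(G{\left(R{\left(6 \right)},0 \right)} \right)}} = \frac{5618}{3 \left(-2 - 0\right)} = \frac{5618}{3 \left(-2 + 0\right)} = \frac{5618}{3 \left(-2\right)} = \frac{5618}{-6} = 5618 \left(- \frac{1}{6}\right) = - \frac{2809}{3}$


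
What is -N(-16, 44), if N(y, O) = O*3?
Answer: -132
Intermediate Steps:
N(y, O) = 3*O
-N(-16, 44) = -3*44 = -1*132 = -132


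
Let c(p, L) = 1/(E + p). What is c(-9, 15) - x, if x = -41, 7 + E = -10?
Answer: 1065/26 ≈ 40.962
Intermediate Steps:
E = -17 (E = -7 - 10 = -17)
c(p, L) = 1/(-17 + p)
c(-9, 15) - x = 1/(-17 - 9) - 1*(-41) = 1/(-26) + 41 = -1/26 + 41 = 1065/26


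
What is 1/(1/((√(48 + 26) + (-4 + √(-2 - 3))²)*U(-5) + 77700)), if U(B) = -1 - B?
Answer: 77744 + 4*√74 - 32*I*√5 ≈ 77778.0 - 71.554*I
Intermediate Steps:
1/(1/((√(48 + 26) + (-4 + √(-2 - 3))²)*U(-5) + 77700)) = 1/(1/((√(48 + 26) + (-4 + √(-2 - 3))²)*(-1 - 1*(-5)) + 77700)) = 1/(1/((√74 + (-4 + √(-5))²)*(-1 + 5) + 77700)) = 1/(1/((√74 + (-4 + I*√5)²)*4 + 77700)) = 1/(1/((4*√74 + 4*(-4 + I*√5)²) + 77700)) = 1/(1/(77700 + 4*√74 + 4*(-4 + I*√5)²)) = 77700 + 4*√74 + 4*(-4 + I*√5)²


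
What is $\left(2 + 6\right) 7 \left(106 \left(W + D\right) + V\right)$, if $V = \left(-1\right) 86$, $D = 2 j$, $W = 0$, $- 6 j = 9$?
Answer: $-22624$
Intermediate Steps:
$j = - \frac{3}{2}$ ($j = \left(- \frac{1}{6}\right) 9 = - \frac{3}{2} \approx -1.5$)
$D = -3$ ($D = 2 \left(- \frac{3}{2}\right) = -3$)
$V = -86$
$\left(2 + 6\right) 7 \left(106 \left(W + D\right) + V\right) = \left(2 + 6\right) 7 \left(106 \left(0 - 3\right) - 86\right) = 8 \cdot 7 \left(106 \left(-3\right) - 86\right) = 56 \left(-318 - 86\right) = 56 \left(-404\right) = -22624$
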